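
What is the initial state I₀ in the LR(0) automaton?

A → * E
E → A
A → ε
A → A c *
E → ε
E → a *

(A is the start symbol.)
{ [A → . * E], [A → . A c *], [A → .], [A' → . A] }

First, augment the grammar with A' → A
I₀ = CLOSURE({ [A' → . A] }):
  [A' → . A] has the dot before A: add [A → . * E], [A → .], [A → . A c *]
No further items can be added.

I₀ = { [A → . * E], [A → . A c *], [A → .], [A' → . A] }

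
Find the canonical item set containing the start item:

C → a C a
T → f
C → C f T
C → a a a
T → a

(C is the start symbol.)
First, augment the grammar with C' → C
I₀ = CLOSURE({ [C' → . C] }):
  [C' → . C] has the dot before C: add [C → . a C a], [C → . C f T], [C → . a a a]
No further items can be added.

I₀ = { [C → . C f T], [C → . a C a], [C → . a a a], [C' → . C] }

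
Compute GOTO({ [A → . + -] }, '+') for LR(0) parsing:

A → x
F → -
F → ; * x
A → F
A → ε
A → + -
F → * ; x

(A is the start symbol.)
{ [A → + . -] }

GOTO(I, '+') = CLOSURE({ [A → αX.β] : [A → α.Xβ] ∈ I, X = '+' })

Items with dot before '+', with the dot advanced:
  [A → . + -] → [A → + . -]
Closure adds nothing (no advanced item has the dot before a non-terminal).

GOTO = { [A → + . -] }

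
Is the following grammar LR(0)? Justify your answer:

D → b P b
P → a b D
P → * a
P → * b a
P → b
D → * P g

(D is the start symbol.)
A grammar is LR(0) if no state in the canonical LR(0) collection has:
  - both a shift item (dot before a terminal) and a complete item (shift-reduce conflict), or
  - two or more complete items (reduce-reduce conflict; the accept item [D' → D .] counts as a complete item here).

Augment with D' → D and build the canonical LR(0) collection (I0 = CLOSURE({[D' → . D]}), then GOTO on every symbol after a dot until no new states appear). It has 16 states:
  I0: { [D → . * P g], [D → . b P b], [D' → . D] }  — shift
  I1: { [D → * . P g], [P → . * a], [P → . * b a], [P → . a b D], [P → . b] }  — shift
  I2: { [D' → D .] }  — accept
  I3: { [D → b . P b], [P → . * a], [P → . * b a], [P → . a b D], [P → . b] }  — shift
  I4: { [P → * . a], [P → * . b a] }  — shift
  I5: { [D → b P . b] }  — shift
  I6: { [P → a . b D] }  — shift
  I7: { [P → b .] }  — reduce
  I8: { [D → . * P g], [D → . b P b], [P → a b . D] }  — shift
  I9: { [P → a b D .] }  — reduce
  I10: { [D → b P b .] }  — reduce
  I11: { [P → * a .] }  — reduce
  I12: { [P → * b . a] }  — shift
  I13: { [P → * b a .] }  — reduce
  I14: { [D → * P . g] }  — shift
  I15: { [D → * P g .] }  — reduce

Every state is either a pure shift/goto state or contains exactly one complete item and nothing to shift — no conflicts. The grammar is LR(0).

Answer: Yes, the grammar is LR(0)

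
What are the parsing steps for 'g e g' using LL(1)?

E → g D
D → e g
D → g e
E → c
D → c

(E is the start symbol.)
LL(1) parsing maintains a stack (initially the start symbol over $) and the input. At each step: if the stack top is a terminal, match it against the current input token; if it is a non-terminal N, replace it with the RHS of M[N, lookahead] (the unique production whose predict set contains the lookahead).

Stack is shown with the top on the left.

Stack  Input    Action
----------------------
E $    g e g $  output E → g D
g D $  g e g $  match 'g'
D $    e g $    output D → e g
e g $  e g $    match 'e'
g $    g $      match 'g'
$      $        accept

The string is accepted.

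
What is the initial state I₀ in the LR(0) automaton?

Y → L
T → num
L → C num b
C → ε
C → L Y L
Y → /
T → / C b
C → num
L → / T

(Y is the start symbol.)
{ [C → . L Y L], [C → . num], [C → .], [L → . / T], [L → . C num b], [Y → . /], [Y → . L], [Y' → . Y] }

First, augment the grammar with Y' → Y
I₀ = CLOSURE({ [Y' → . Y] }):
  [Y' → . Y] has the dot before Y: add [Y → . L], [Y → . /]
  [Y → . L] has the dot before L: add [L → . C num b], [L → . / T]
  [L → . C num b] has the dot before C: add [C → .], [C → . L Y L], [C → . num]
No further items can be added.

I₀ = { [C → . L Y L], [C → . num], [C → .], [L → . / T], [L → . C num b], [Y → . /], [Y → . L], [Y' → . Y] }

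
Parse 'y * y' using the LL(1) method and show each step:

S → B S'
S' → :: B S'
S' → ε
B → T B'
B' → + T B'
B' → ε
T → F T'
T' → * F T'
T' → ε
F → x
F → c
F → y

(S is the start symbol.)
LL(1) parsing maintains a stack (initially the start symbol over $) and the input. At each step: if the stack top is a terminal, match it against the current input token; if it is a non-terminal N, replace it with the RHS of M[N, lookahead] (the unique production whose predict set contains the lookahead).

Stack is shown with the top on the left.

Stack           Input    Action
-------------------------------
S $             y * y $  output S → B S'
B S' $          y * y $  output B → T B'
T B' S' $       y * y $  output T → F T'
F T' B' S' $    y * y $  output F → y
y T' B' S' $    y * y $  match 'y'
T' B' S' $      * y $    output T' → * F T'
* F T' B' S' $  * y $    match '*'
F T' B' S' $    y $      output F → y
y T' B' S' $    y $      match 'y'
T' B' S' $      $        output T' → ε
B' S' $         $        output B' → ε
S' $            $        output S' → ε
$               $        accept

The string is accepted.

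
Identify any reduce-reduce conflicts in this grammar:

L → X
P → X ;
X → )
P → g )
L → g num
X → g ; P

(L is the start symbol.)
No reduce-reduce conflicts

Augment with L' → L and build the canonical LR(0) collection (I0 = CLOSURE({[L' → . L]}), then GOTO on every symbol after a dot until no new states appear). It has 12 states:
  I0: { [L → . X], [L → . g num], [L' → . L], [X → . )], [X → . g ; P] }  — shift
  I1: { [X → ) .] }  — reduce
  I2: { [L' → L .] }  — accept
  I3: { [L → X .] }  — reduce
  I4: { [L → g . num], [X → g . ; P] }  — shift
  I5: { [P → . X ;], [P → . g )], [X → . )], [X → . g ; P], [X → g ; . P] }  — shift
  I6: { [L → g num .] }  — reduce
  I7: { [X → g ; P .] }  — reduce
  I8: { [P → X . ;] }  — shift
  I9: { [P → g . )], [X → g . ; P] }  — shift
  I10: { [P → g ) .] }  — reduce
  I11: { [P → X ; .] }  — reduce

No state contains more than one complete item.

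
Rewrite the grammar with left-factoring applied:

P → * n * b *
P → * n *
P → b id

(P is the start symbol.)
P → * n * P'
P' → b *
P' → ε
P → b id

Left-factoring transforms A → αβ₁ | αβ₂ into A → αA' and A' → β₁ | β₂
(α is the longest common prefix among the alternatives). Repeat until
no nonterminal has two alternatives with a common prefix.

Round 1: P has alternatives sharing prefix '* n *'. Introduce P': P → * n * P'
  Add: P' → b *
  Add: P' → ε

No remaining common prefixes — done.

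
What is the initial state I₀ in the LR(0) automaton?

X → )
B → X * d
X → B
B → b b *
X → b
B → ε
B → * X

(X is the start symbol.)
First, augment the grammar with X' → X
I₀ = CLOSURE({ [X' → . X] }):
  [X' → . X] has the dot before X: add [X → . )], [X → . B], [X → . b]
  [X → . B] has the dot before B: add [B → . X * d], [B → . b b *], [B → .], [B → . * X]
No further items can be added.

I₀ = { [B → . * X], [B → . X * d], [B → . b b *], [B → .], [X → . )], [X → . B], [X → . b], [X' → . X] }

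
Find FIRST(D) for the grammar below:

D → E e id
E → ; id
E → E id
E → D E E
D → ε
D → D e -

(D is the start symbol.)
To compute FIRST(D), examine every production with D on the left-hand side, reading each right-hand side left to right until a non-nullable symbol is reached.

FIRST sets of the other non-terminals involved (by the same procedure, iterated to a fixed point):
  FIRST(E) = { ';', 'e' }

From D → E e id:
  - E is a non-terminal: add FIRST(E) \ {ε} = { ';', 'e' }
    E is not nullable, so stop
From D → ε:
  - ε-production, so ε ∈ FIRST(D)
From D → D e -:
  - D is the symbol being defined: contributes nothing new
    D is nullable, so continue to the next symbol
  - e is a terminal: add 'e' and stop

Collecting: FIRST(D) = { ';', 'e', ε }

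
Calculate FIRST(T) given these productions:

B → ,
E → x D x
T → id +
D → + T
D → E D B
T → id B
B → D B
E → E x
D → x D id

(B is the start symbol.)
{ 'id' }

To compute FIRST(T), examine every production with T on the left-hand side, reading each right-hand side left to right until a non-nullable symbol is reached.

From T → id +:
  - id is a terminal: add 'id' and stop
From T → id B:
  - id is a terminal: add 'id' and stop

Collecting: FIRST(T) = { 'id' }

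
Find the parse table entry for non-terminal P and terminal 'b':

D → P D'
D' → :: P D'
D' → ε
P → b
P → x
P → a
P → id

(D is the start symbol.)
P → b

To find M[P, 'b'], we find productions for P where 'b' is in the predict set (PREDICT(N → α) = (FIRST(α) \ {ε}) ∪ (FOLLOW(N) if α ⇒* ε)).

P → b: PREDICT = { 'b' }
  'b' is in predict set, so this production goes in M[P, 'b']
P → x: PREDICT = { 'x' }
P → a: PREDICT = { 'a' }
P → id: PREDICT = { 'id' }

M[P, 'b'] = P → b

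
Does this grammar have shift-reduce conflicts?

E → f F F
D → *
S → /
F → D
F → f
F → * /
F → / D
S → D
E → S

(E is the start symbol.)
Yes — I7: [D → * .] vs [F → * . /]

A shift-reduce conflict occurs when an LR(0) state has both:
  - a complete (reduce) item [A → α .] (dot at the end), and
  - a shift item [B → β . c γ] (dot before a terminal).

Augment with E' → E and build the canonical LR(0) collection (I0 = CLOSURE({[E' → . E]}), then GOTO on every symbol after a dot until no new states appear). It has 15 states:
  I0: { [D → . *], [E → . S], [E → . f F F], [E' → . E], [S → . /], [S → . D] }  — shift
  I1: { [D → * .] }  — reduce
  I2: { [S → / .] }  — reduce
  I3: { [S → D .] }  — reduce
  I4: { [E' → E .] }  — accept
  I5: { [E → S .] }  — reduce
  I6: { [D → . *], [E → f . F F], [F → . * /], [F → . / D], [F → . D], [F → . f] }  — shift
  I7: { [D → * .], [F → * . /] }  — shift, reduce
  I8: { [D → . *], [F → / . D] }  — shift
  I9: { [F → D .] }  — reduce
  I10: { [D → . *], [E → f F . F], [F → . * /], [F → . / D], [F → . D], [F → . f] }  — shift
  I11: { [F → f .] }  — reduce
  I12: { [E → f F F .] }  — reduce
  I13: { [F → / D .] }  — reduce
  I14: { [F → * / .] }  — reduce

I7 contains reduce item [D → * .] and shift item [F → * . /] — shift-reduce conflict.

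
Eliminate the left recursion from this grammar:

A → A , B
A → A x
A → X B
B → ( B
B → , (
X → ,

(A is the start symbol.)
A is directly left-recursive. The standard transformation for
  A → A α₁ | ... | A α_m | β₁ | ... | β_n
is
  A  → β₁ A' | ... | β_n A'
  A' → α₁ A' | ... | α_m A' | ε

A → X B becomes A → X B A'
A → A , B becomes A' → , B A'
A → A x becomes A' → x A'
Add A' → ε

Productions for other non-terminals are unchanged:
  B → ( B
  B → , (
  X → ,

Resulting grammar:
A → X B A'
A' → , B A'
A' → x A'
A' → ε
B → ( B
B → , (
X → ,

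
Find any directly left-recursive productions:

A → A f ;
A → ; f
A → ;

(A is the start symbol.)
A → A f ;: LEFT RECURSIVE (starts with A)
A → ; f: starts with ';'
A → ;: starts with ';'

The grammar has direct left recursion on: A.

Answer: Yes, A is left-recursive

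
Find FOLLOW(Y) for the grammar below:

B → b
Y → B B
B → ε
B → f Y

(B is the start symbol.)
{ $, 'b', 'f' }

In B → f Y: Y is at the end, add FOLLOW(B)

The FOLLOW sets referred to above (computed the same way, to a fixed point):
  FOLLOW(B) = { $, 'b', 'f' }

Taking the union: FOLLOW(Y) = { $, 'b', 'f' }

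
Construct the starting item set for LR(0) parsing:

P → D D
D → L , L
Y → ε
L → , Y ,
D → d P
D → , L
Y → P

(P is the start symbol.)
First, augment the grammar with P' → P
I₀ = CLOSURE({ [P' → . P] }):
  [P' → . P] has the dot before P: add [P → . D D]
  [P → . D D] has the dot before D: add [D → . L , L], [D → . d P], [D → . , L]
  [D → . L , L] has the dot before L: add [L → . , Y ,]
No further items can be added.

I₀ = { [D → . , L], [D → . L , L], [D → . d P], [L → . , Y ,], [P → . D D], [P' → . P] }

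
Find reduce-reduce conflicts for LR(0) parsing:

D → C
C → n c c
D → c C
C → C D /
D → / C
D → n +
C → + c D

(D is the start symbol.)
A reduce-reduce conflict occurs when an LR(0) state has two complete items [A → α .] and [B → β .] — both call for a reduction, and with no lookahead the parser cannot choose between them.

Augment with D' → D and build the canonical LR(0) collection (I0 = CLOSURE({[D' → . D]}), then GOTO on every symbol after a dot until no new states appear). It has 17 states:
  I0: { [C → . + c D], [C → . C D /], [C → . n c c], [D → . / C], [D → . C], [D → . c C], [D → . n +], [D' → . D] }  — shift
  I1: { [C → + . c D] }  — shift
  I2: { [C → . + c D], [C → . C D /], [C → . n c c], [D → / . C] }  — shift
  I3: { [C → . + c D], [C → . C D /], [C → . n c c], [C → C . D /], [D → . / C], [D → . C], [D → . c C], [D → . n +], [D → C .] }  — shift, reduce
  I4: { [D' → D .] }  — accept
  I5: { [C → . + c D], [C → . C D /], [C → . n c c], [D → c . C] }  — shift
  I6: { [C → n . c c], [D → n . +] }  — shift
  I7: { [D → n + .] }  — reduce
  I8: { [C → n c . c] }  — shift
  I9: { [C → n c c .] }  — reduce
  I10: { [C → . + c D], [C → . C D /], [C → . n c c], [C → C . D /], [D → . / C], [D → . C], [D → . c C], [D → . n +], [D → c C .] }  — shift, reduce
  I11: { [C → n . c c] }  — shift
  I12: { [C → C D . /] }  — shift
  I13: { [C → C D / .] }  — reduce
  I14: { [C → . + c D], [C → . C D /], [C → . n c c], [C → C . D /], [D → . / C], [D → . C], [D → . c C], [D → . n +], [D → / C .] }  — shift, reduce
  I15: { [C → + c . D], [C → . + c D], [C → . C D /], [C → . n c c], [D → . / C], [D → . C], [D → . c C], [D → . n +] }  — shift
  I16: { [C → + c D .] }  — reduce

No state contains more than one complete item.

Answer: No reduce-reduce conflicts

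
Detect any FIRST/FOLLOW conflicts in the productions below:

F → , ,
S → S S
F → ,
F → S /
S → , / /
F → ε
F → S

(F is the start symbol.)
Nullable non-terminals: F.
FIRST sets used below: FIRST(S) = { ',' }

F: nullable alternative(s) F → ε; FOLLOW(F) = { $ }
  F → , ,: FIRST \ {ε} = { ',' } — disjoint from FOLLOW(F)
  F → ,: FIRST \ {ε} = { ',' } — disjoint from FOLLOW(F)
  F → S /: FIRST \ {ε} = { ',' } — disjoint from FOLLOW(F)
  F → ε: FIRST \ {ε} = { } — this is the only nullable alternative, skip
  F → S: FIRST \ {ε} = { ',' } — disjoint from FOLLOW(F)

S has no nullable alternative, so no FIRST/FOLLOW check is needed there.

No FIRST/FOLLOW conflicts found.

Answer: No FIRST/FOLLOW conflicts.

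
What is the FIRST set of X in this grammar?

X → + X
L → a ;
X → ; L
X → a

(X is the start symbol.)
{ '+', ';', 'a' }

To compute FIRST(X), examine every production with X on the left-hand side, reading each right-hand side left to right until a non-nullable symbol is reached.

From X → + X:
  - '+' is a terminal: add '+' and stop
From X → ; L:
  - ';' is a terminal: add ';' and stop
From X → a:
  - a is a terminal: add 'a' and stop

Collecting: FIRST(X) = { '+', ';', 'a' }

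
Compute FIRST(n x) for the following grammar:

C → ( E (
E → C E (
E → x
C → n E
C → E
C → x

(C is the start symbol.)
{ 'n' }

To compute FIRST(n x), process the symbols left to right:
Symbol n is a terminal. Add 'n' and stop.
FIRST(n x) = { 'n' }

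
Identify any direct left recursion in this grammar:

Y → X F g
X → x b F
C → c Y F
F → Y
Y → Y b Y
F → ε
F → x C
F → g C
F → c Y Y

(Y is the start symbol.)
Yes, Y is left-recursive

Direct left recursion occurs when N → N α for some non-terminal N (the right-hand side begins with the left-hand side itself).

Y → X F g: starts with X
X → x b F: starts with x
C → c Y F: starts with c
F → Y: starts with Y
Y → Y b Y: LEFT RECURSIVE (starts with Y)
F → ε: starts with ε
F → x C: starts with x
F → g C: starts with g
F → c Y Y: starts with c

The grammar has direct left recursion on: Y.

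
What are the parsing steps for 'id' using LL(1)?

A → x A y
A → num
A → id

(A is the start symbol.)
LL(1) parsing maintains a stack (initially the start symbol over $) and the input. At each step: if the stack top is a terminal, match it against the current input token; if it is a non-terminal N, replace it with the RHS of M[N, lookahead] (the unique production whose predict set contains the lookahead).

Stack is shown with the top on the left.

Stack  Input  Action
--------------------
A $    id $   output A → id
id $   id $   match 'id'
$      $      accept

The string is accepted.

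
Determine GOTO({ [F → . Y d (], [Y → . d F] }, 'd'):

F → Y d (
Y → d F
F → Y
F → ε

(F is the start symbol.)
{ [F → . Y d (], [F → . Y], [F → .], [Y → . d F], [Y → d . F] }

GOTO(I, 'd') = CLOSURE({ [A → αX.β] : [A → α.Xβ] ∈ I, X = 'd' })

Items with dot before 'd', with the dot advanced:
  [Y → . d F] → [Y → d . F]
Closure of the advanced items:
  [Y → d . F] has the dot before F: add [F → . Y d (], [F → . Y], [F → .]
  [F → . Y d (] has the dot before Y: add [Y → . d F]

GOTO = { [F → . Y d (], [F → . Y], [F → .], [Y → . d F], [Y → d . F] }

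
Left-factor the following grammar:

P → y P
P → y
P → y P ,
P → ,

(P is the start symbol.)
P → y P'
P' → P P''
P'' → ε
P'' → ,
P' → ε
P → ,

Left-factoring transforms A → αβ₁ | αβ₂ into A → αA' and A' → β₁ | β₂
(α is the longest common prefix among the alternatives). Repeat until
no nonterminal has two alternatives with a common prefix.

Round 1: P has alternatives sharing prefix 'y'. Introduce P': P → y P'
  Add: P' → P
  Add: P' → ε
  Add: P' → P ,

Round 2: P' has alternatives sharing prefix 'P'. Introduce P'': P' → P P''
  Add: P'' → ε
  Add: P'' → ,

No remaining common prefixes — done.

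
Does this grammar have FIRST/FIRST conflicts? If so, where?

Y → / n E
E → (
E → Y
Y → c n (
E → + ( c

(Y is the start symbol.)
No FIRST/FIRST conflicts.

A FIRST/FIRST conflict occurs when two productions N → α and N → β for the same non-terminal have FIRST(α) ∩ FIRST(β) ≠ ∅ (with ε ∈ FIRST of a nullable right-hand side, so two nullable alternatives also conflict).

FIRST sets of the non-terminals at (or reachable through a nullable prefix from) the front of some alternative:
  FIRST(Y) = { '/', 'c' }

Productions for Y:
  Y → / n E: FIRST = { '/' }
  Y → c n (: FIRST = { 'c' }
Productions for E:
  E → (: FIRST = { '(' }
  E → Y: FIRST = { '/', 'c' }
  E → + ( c: FIRST = { '+' }

All alternatives of each non-terminal have pairwise disjoint FIRST sets.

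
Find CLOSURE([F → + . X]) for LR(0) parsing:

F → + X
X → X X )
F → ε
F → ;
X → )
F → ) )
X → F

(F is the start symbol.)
{ [F → + . X], [F → . ) )], [F → . + X], [F → . ;], [F → .], [X → . )], [X → . F], [X → . X X )] }

To compute CLOSURE, for each item [A → α.Bβ] where B is a non-terminal, add [B → .γ] for all productions B → γ; repeat for the newly added items until nothing changes.

Start with: [F → + . X]
  [F → + . X] has the dot before X: add [X → . X X )], [X → . )], [X → . F]
  [X → . F] has the dot before F: add [F → . + X], [F → .], [F → . ;], [F → . ) )]
No further items can be added.

CLOSURE = { [F → + . X], [F → . ) )], [F → . + X], [F → . ;], [F → .], [X → . )], [X → . F], [X → . X X )] }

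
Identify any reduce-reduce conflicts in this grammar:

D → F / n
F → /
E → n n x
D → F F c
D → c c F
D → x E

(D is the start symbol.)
Augment with D' → D and build the canonical LR(0) collection (I0 = CLOSURE({[D' → . D]}), then GOTO on every symbol after a dot until no new states appear). It has 16 states:
  I0: { [D → . F / n], [D → . F F c], [D → . c c F], [D → . x E], [D' → . D], [F → . /] }  — shift
  I1: { [F → / .] }  — reduce
  I2: { [D' → D .] }  — accept
  I3: { [D → F . / n], [D → F . F c], [F → . /] }  — shift
  I4: { [D → c . c F] }  — shift
  I5: { [D → x . E], [E → . n n x] }  — shift
  I6: { [D → x E .] }  — reduce
  I7: { [E → n . n x] }  — shift
  I8: { [E → n n . x] }  — shift
  I9: { [E → n n x .] }  — reduce
  I10: { [D → c c . F], [F → . /] }  — shift
  I11: { [D → c c F .] }  — reduce
  I12: { [D → F / . n], [F → / .] }  — shift, reduce
  I13: { [D → F F . c] }  — shift
  I14: { [D → F F c .] }  — reduce
  I15: { [D → F / n .] }  — reduce

No state contains more than one complete item.

Answer: No reduce-reduce conflicts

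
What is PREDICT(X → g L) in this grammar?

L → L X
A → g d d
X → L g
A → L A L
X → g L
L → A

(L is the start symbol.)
{ 'g' }

PREDICT(X → g L) = (FIRST(RHS) \ {ε}) ∪ (FOLLOW(X) if ε ∈ FIRST(RHS), i.e. RHS ⇒* ε)
FIRST(g L) = { 'g' }
ε ∉ FIRST(g L), so FOLLOW(X) is not added.
PREDICT(X → g L) = { 'g' }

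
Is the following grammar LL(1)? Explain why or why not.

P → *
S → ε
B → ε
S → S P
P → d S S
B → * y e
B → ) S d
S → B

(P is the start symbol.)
Relevant sets:
  FIRST(S) = { ')', '*', 'd', ε }
  FIRST(P) = { '*', 'd' }
  FIRST(B) = { ')', '*', ε }
  FOLLOW(S) = { $, ')', '*', 'd' }
  FOLLOW(B) = { $, ')', '*', 'd' }

For P:
  PREDICT(P → '*') = { '*' }
  PREDICT(P → d S S) = { 'd' }
For S:
  PREDICT(S → ε) = { $, ')', '*', 'd' }
  PREDICT(S → S P) = { ')', '*', 'd' }
  PREDICT(S → B) = { $, ')', '*', 'd' }
For B:
  PREDICT(B → ε) = { $, ')', '*', 'd' }
  PREDICT(B → '*' y e) = { '*' }
  PREDICT(B → ')' S d) = { ')' }

Conflict found: Predict set conflict for S: { ')', '*', 'd' }
The grammar is NOT LL(1).

Answer: No. Predict set conflict for S: { ')', '*', 'd' }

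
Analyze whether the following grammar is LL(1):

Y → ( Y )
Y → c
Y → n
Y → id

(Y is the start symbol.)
Yes, the grammar is LL(1).

A grammar is LL(1) if for each non-terminal N with multiple productions, the predict sets of those productions are pairwise disjoint, where PREDICT(N → α) = (FIRST(α) \ {ε}) ∪ (FOLLOW(N) if α ⇒* ε).

For Y:
  PREDICT(Y → '(' Y ')') = { '(' }
  PREDICT(Y → c) = { 'c' }
  PREDICT(Y → n) = { 'n' }
  PREDICT(Y → id) = { 'id' }

All predict sets are disjoint. The grammar IS LL(1).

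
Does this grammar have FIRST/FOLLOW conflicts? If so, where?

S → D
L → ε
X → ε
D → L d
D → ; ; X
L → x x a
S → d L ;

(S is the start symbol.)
A FIRST/FOLLOW conflict occurs when a non-terminal N has a nullable alternative N → β (β ⇒* ε) and another alternative N → α with FIRST(α) ∩ FOLLOW(N) ≠ ∅: on such a lookahead the parser cannot decide between expanding α and letting N vanish via β.

Nullable non-terminals: L, X.

L: nullable alternative(s) L → ε; FOLLOW(L) = { ';', 'd' }
  L → ε: FIRST \ {ε} = { } — this is the only nullable alternative, skip
  L → x x a: FIRST \ {ε} = { 'x' } — disjoint from FOLLOW(L)
X has a nullable alternative but only one production, so nothing to check.

D, S have no nullable alternative, so no FIRST/FOLLOW check is needed there.

No FIRST/FOLLOW conflicts found.

Answer: No FIRST/FOLLOW conflicts.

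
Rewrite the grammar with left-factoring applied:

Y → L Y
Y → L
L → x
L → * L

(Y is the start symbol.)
Y → L Y'
Y' → Y
Y' → ε
L → x
L → * L

Left-factoring transforms A → αβ₁ | αβ₂ into A → αA' and A' → β₁ | β₂
(α is the longest common prefix among the alternatives). Repeat until
no nonterminal has two alternatives with a common prefix.

Round 1: Y has alternatives sharing prefix 'L'. Introduce Y': Y → L Y'
  Add: Y' → Y
  Add: Y' → ε

No remaining common prefixes — done.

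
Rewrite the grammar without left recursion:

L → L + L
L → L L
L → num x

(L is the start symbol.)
L → num x L'
L' → + L L'
L' → L L'
L' → ε

L is directly left-recursive. The standard transformation for
  A → A α₁ | ... | A α_m | β₁ | ... | β_n
is
  A  → β₁ A' | ... | β_n A'
  A' → α₁ A' | ... | α_m A' | ε

L → num x becomes L → num x L'
L → L + L becomes L' → + L L'
L → L L becomes L' → L L'
Add L' → ε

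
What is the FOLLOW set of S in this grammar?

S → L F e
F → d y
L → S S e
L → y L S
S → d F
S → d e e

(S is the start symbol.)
{ $, 'd', 'e', 'y' }

S is the start symbol, so $ ∈ FOLLOW(S).
In L → S S e: S is followed by S e, add FIRST(S e) \ {ε} = { 'd', 'y' }
In L → S S e: S is followed by e, add FIRST(e) \ {ε} = { 'e' }
In L → y L S: S is at the end, add FOLLOW(L)

The FOLLOW sets referred to above (computed the same way, to a fixed point):
  FOLLOW(L) = { 'd', 'y' }

Taking the union: FOLLOW(S) = { $, 'd', 'e', 'y' }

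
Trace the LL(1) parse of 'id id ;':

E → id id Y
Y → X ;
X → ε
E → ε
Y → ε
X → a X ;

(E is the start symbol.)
LL(1) parsing maintains a stack (initially the start symbol over $) and the input. At each step: if the stack top is a terminal, match it against the current input token; if it is a non-terminal N, replace it with the RHS of M[N, lookahead] (the unique production whose predict set contains the lookahead).

Stack is shown with the top on the left.

Stack      Input      Action
----------------------------
E $        id id ; $  output E → id id Y
id id Y $  id id ; $  match 'id'
id Y $     id ; $     match 'id'
Y $        ; $        output Y → X ;
X ; $      ; $        output X → ε
; $        ; $        match ';'
$          $          accept

The string is accepted.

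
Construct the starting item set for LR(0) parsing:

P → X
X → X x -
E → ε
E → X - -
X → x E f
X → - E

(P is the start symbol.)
First, augment the grammar with P' → P
I₀ = CLOSURE({ [P' → . P] }):
  [P' → . P] has the dot before P: add [P → . X]
  [P → . X] has the dot before X: add [X → . X x -], [X → . x E f], [X → . - E]
No further items can be added.

I₀ = { [P → . X], [P' → . P], [X → . - E], [X → . X x -], [X → . x E f] }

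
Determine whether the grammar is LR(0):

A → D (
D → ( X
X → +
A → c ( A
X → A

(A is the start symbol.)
Yes, the grammar is LR(0)

Augment with A' → A and build the canonical LR(0) collection (I0 = CLOSURE({[A' → . A]}), then GOTO on every symbol after a dot until no new states appear). It has 11 states:
  I0: { [A → . D (], [A → . c ( A], [A' → . A], [D → . ( X] }  — shift
  I1: { [A → . D (], [A → . c ( A], [D → ( . X], [D → . ( X], [X → . +], [X → . A] }  — shift
  I2: { [A' → A .] }  — accept
  I3: { [A → D . (] }  — shift
  I4: { [A → c . ( A] }  — shift
  I5: { [A → . D (], [A → . c ( A], [A → c ( . A], [D → . ( X] }  — shift
  I6: { [A → c ( A .] }  — reduce
  I7: { [A → D ( .] }  — reduce
  I8: { [X → + .] }  — reduce
  I9: { [X → A .] }  — reduce
  I10: { [D → ( X .] }  — reduce

Every state is either a pure shift/goto state or contains exactly one complete item and nothing to shift — no conflicts. The grammar is LR(0).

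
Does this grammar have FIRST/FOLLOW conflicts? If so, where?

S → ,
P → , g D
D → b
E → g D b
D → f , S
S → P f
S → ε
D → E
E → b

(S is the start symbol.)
No FIRST/FOLLOW conflicts.

Nullable non-terminals: S.
FIRST sets used below: FIRST(P) = { ',' }

S: nullable alternative(s) S → ε; FOLLOW(S) = { $, 'b', 'f' }
  S → ,: FIRST \ {ε} = { ',' } — disjoint from FOLLOW(S)
  S → P f: FIRST \ {ε} = { ',' } — disjoint from FOLLOW(S)
  S → ε: FIRST \ {ε} = { } — this is the only nullable alternative, skip

D, E, P have no nullable alternative, so no FIRST/FOLLOW check is needed there.

No FIRST/FOLLOW conflicts found.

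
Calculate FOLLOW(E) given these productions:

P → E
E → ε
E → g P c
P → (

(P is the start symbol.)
To compute FOLLOW(E), find every occurrence of E on a right-hand side N → α E β: add FIRST(β) \ {ε}, and if β is empty or nullable also add FOLLOW(N). Iterate to a fixed point.

In P → E: E is at the end, add FOLLOW(P)

The FOLLOW sets referred to above (computed the same way, to a fixed point):
  FOLLOW(P) = { $, 'c' }

Taking the union: FOLLOW(E) = { $, 'c' }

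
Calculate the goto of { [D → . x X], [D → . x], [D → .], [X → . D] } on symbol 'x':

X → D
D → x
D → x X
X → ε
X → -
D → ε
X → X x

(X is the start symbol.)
GOTO(I, 'x') = CLOSURE({ [A → αX.β] : [A → α.Xβ] ∈ I, X = 'x' })

Items with dot before 'x', with the dot advanced:
  [D → . x] → [D → x .]
  [D → . x X] → [D → x . X]
Closure of the advanced items:
  [D → x . X] has the dot before X: add [X → . D], [X → .], [X → . -], [X → . X x]
  [X → . D] has the dot before D: add [D → . x], [D → . x X], [D → .]

GOTO = { [D → . x X], [D → . x], [D → .], [D → x . X], [D → x .], [X → . -], [X → . D], [X → . X x], [X → .] }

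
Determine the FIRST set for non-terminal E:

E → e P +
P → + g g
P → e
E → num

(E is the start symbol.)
{ 'e', 'num' }

To compute FIRST(E), examine every production with E on the left-hand side, reading each right-hand side left to right until a non-nullable symbol is reached.

From E → e P +:
  - e is a terminal: add 'e' and stop
From E → num:
  - num is a terminal: add 'num' and stop

Collecting: FIRST(E) = { 'e', 'num' }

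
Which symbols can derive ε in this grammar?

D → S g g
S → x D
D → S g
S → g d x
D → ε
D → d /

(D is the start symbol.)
{ 'D' }

A non-terminal is nullable if it can derive ε (the empty string): either it has an ε-production, or it has a production whose right-hand side consists entirely of nullable non-terminals.

ε-productions: D → ε
So D is immediately nullable.
No further non-terminal can be added: every production for the remaining non-terminals contains a terminal or a non-nullable non-terminal.
Nullable = { 'D' }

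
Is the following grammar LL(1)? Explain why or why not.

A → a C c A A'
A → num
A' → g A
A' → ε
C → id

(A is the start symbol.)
A grammar is LL(1) if for each non-terminal N with multiple productions, the predict sets of those productions are pairwise disjoint, where PREDICT(N → α) = (FIRST(α) \ {ε}) ∪ (FOLLOW(N) if α ⇒* ε).

Relevant sets:
  FOLLOW(A') = { $, 'g' }

For A:
  PREDICT(A → a C c A A') = { 'a' }
  PREDICT(A → num) = { 'num' }
For A':
  PREDICT(A' → g A) = { 'g' }
  PREDICT(A' → ε) = { $, 'g' }
C has a single production, so nothing to check there.

Conflict found: Predict set conflict for A': { 'g' }
The grammar is NOT LL(1).

Answer: No. Predict set conflict for A': { 'g' }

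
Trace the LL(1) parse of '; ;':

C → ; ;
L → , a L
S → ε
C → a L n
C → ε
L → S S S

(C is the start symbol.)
Stack is shown with the top on the left.

Stack  Input  Action
--------------------
C $    ; ; $  output C → ; ;
; ; $  ; ; $  match ';'
; $    ; $    match ';'
$      $      accept

The string is accepted.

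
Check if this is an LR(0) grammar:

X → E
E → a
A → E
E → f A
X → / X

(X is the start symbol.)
Yes, the grammar is LR(0)

A grammar is LR(0) if no state in the canonical LR(0) collection has:
  - both a shift item (dot before a terminal) and a complete item (shift-reduce conflict), or
  - two or more complete items (reduce-reduce conflict; the accept item [X' → X .] counts as a complete item here).

Augment with X' → X and build the canonical LR(0) collection (I0 = CLOSURE({[X' → . X]}), then GOTO on every symbol after a dot until no new states appear). It has 9 states:
  I0: { [E → . a], [E → . f A], [X → . / X], [X → . E], [X' → . X] }  — shift
  I1: { [E → . a], [E → . f A], [X → . / X], [X → . E], [X → / . X] }  — shift
  I2: { [X → E .] }  — reduce
  I3: { [X' → X .] }  — accept
  I4: { [E → a .] }  — reduce
  I5: { [A → . E], [E → . a], [E → . f A], [E → f . A] }  — shift
  I6: { [E → f A .] }  — reduce
  I7: { [A → E .] }  — reduce
  I8: { [X → / X .] }  — reduce

Every state is either a pure shift/goto state or contains exactly one complete item and nothing to shift — no conflicts. The grammar is LR(0).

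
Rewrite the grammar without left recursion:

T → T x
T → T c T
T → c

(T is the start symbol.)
T → c T'
T' → x T'
T' → c T T'
T' → ε

T is directly left-recursive. The standard transformation for
  A → A α₁ | ... | A α_m | β₁ | ... | β_n
is
  A  → β₁ A' | ... | β_n A'
  A' → α₁ A' | ... | α_m A' | ε

T → c becomes T → c T'
T → T x becomes T' → x T'
T → T c T becomes T' → c T T'
Add T' → ε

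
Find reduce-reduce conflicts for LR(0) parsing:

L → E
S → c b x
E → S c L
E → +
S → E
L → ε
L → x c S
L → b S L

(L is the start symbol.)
A reduce-reduce conflict occurs when an LR(0) state has two complete items [A → α .] and [B → β .] — both call for a reduction, and with no lookahead the parser cannot choose between them.

Augment with L' → L and build the canonical LR(0) collection (I0 = CLOSURE({[L' → . L]}), then GOTO on every symbol after a dot until no new states appear). It has 19 states:
  I0: { [E → . +], [E → . S c L], [L → . E], [L → . b S L], [L → . x c S], [L → .], [L' → . L], [S → . E], [S → . c b x] }  — shift, reduce
  I1: { [E → + .] }  — reduce
  I2: { [L → E .], [S → E .] }  — 2 reduces
  I3: { [L' → L .] }  — accept
  I4: { [E → S . c L] }  — shift
  I5: { [E → . +], [E → . S c L], [L → b . S L], [S → . E], [S → . c b x] }  — shift
  I6: { [S → c . b x] }  — shift
  I7: { [L → x . c S] }  — shift
  I8: { [E → . +], [E → . S c L], [L → x c . S], [S → . E], [S → . c b x] }  — shift
  I9: { [S → E .] }  — reduce
  I10: { [E → S . c L], [L → x c S .] }  — shift, reduce
  I11: { [E → . +], [E → . S c L], [E → S c . L], [L → . E], [L → . b S L], [L → . x c S], [L → .], [S → . E], [S → . c b x] }  — shift, reduce
  I12: { [E → S c L .] }  — reduce
  I13: { [S → c b . x] }  — shift
  I14: { [S → c b x .] }  — reduce
  I15: { [E → . +], [E → . S c L], [E → S . c L], [L → . E], [L → . b S L], [L → . x c S], [L → .], [L → b S . L], [S → . E], [S → . c b x] }  — shift, reduce
  I16: { [L → b S L .] }  — reduce
  I17: { [E → . +], [E → . S c L], [E → S c . L], [L → . E], [L → . b S L], [L → . x c S], [L → .], [S → . E], [S → . c b x], [S → c . b x] }  — shift, reduce
  I18: { [E → . +], [E → . S c L], [L → b . S L], [S → . E], [S → . c b x], [S → c b . x] }  — shift

I2 contains complete items [L → E .], [S → E .] — reduce-reduce conflict.

Answer: Yes — I2: [L → E .] vs [S → E .]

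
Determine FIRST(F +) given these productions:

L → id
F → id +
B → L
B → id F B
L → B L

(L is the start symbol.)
{ 'id' }

FIRST sets of the non-terminals involved (from the grammar, by fixed-point iteration):
  FIRST(F) = { 'id' }

To compute FIRST(F +), process the symbols left to right:
Symbol F is a non-terminal. Add FIRST(F) \ {ε} = { 'id' }
F is not nullable (ε ∉ FIRST(F)), so stop here.
FIRST(F +) = { 'id' }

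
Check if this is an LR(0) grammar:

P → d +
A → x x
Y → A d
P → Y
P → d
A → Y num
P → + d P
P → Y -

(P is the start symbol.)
Augment with P' → P and build the canonical LR(0) collection (I0 = CLOSURE({[P' → . P]}), then GOTO on every symbol after a dot until no new states appear). It has 14 states:
  I0: { [A → . Y num], [A → . x x], [P → . + d P], [P → . Y -], [P → . Y], [P → . d +], [P → . d], [P' → . P], [Y → . A d] }  — shift
  I1: { [P → + . d P] }  — shift
  I2: { [Y → A . d] }  — shift
  I3: { [P' → P .] }  — accept
  I4: { [A → Y . num], [P → Y . -], [P → Y .] }  — shift, reduce
  I5: { [P → d . +], [P → d .] }  — shift, reduce
  I6: { [A → x . x] }  — shift
  I7: { [A → x x .] }  — reduce
  I8: { [P → d + .] }  — reduce
  I9: { [P → Y - .] }  — reduce
  I10: { [A → Y num .] }  — reduce
  I11: { [Y → A d .] }  — reduce
  I12: { [A → . Y num], [A → . x x], [P → + d . P], [P → . + d P], [P → . Y -], [P → . Y], [P → . d +], [P → . d], [Y → . A d] }  — shift
  I13: { [P → + d P .] }  — reduce

Conflict in state I4:
  Shift-reduce conflict between [P → Y .] and [A → Y . num]
So the grammar is NOT LR(0).

Answer: No. Shift-reduce conflict between [P → Y .] and [A → Y . num]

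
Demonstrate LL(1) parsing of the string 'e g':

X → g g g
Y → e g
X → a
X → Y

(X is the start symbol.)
Stack is shown with the top on the left.

Stack  Input  Action
--------------------
X $    e g $  output X → Y
Y $    e g $  output Y → e g
e g $  e g $  match 'e'
g $    g $    match 'g'
$      $      accept

The string is accepted.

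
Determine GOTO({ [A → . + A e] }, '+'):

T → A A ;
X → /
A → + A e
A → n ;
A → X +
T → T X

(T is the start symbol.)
GOTO(I, '+') = CLOSURE({ [A → αX.β] : [A → α.Xβ] ∈ I, X = '+' })

Items with dot before '+', with the dot advanced:
  [A → . + A e] → [A → + . A e]
Closure of the advanced items:
  [A → + . A e] has the dot before A: add [A → . + A e], [A → . n ;], [A → . X +]
  [A → . X +] has the dot before X: add [X → . /]

GOTO = { [A → + . A e], [A → . + A e], [A → . X +], [A → . n ;], [X → . /] }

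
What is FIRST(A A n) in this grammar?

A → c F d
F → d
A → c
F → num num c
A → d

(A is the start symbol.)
FIRST sets of the non-terminals involved (from the grammar, by fixed-point iteration):
  FIRST(A) = { 'c', 'd' }

To compute FIRST(A A n), process the symbols left to right:
Symbol A is a non-terminal. Add FIRST(A) \ {ε} = { 'c', 'd' }
A is not nullable (ε ∉ FIRST(A)), so stop here.
FIRST(A A n) = { 'c', 'd' }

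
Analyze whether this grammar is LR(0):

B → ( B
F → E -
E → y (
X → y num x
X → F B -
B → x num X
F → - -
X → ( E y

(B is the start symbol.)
Yes, the grammar is LR(0)

A grammar is LR(0) if no state in the canonical LR(0) collection has:
  - both a shift item (dot before a terminal) and a complete item (shift-reduce conflict), or
  - two or more complete items (reduce-reduce conflict; the accept item [B' → B .] counts as a complete item here).

Augment with B' → B and build the canonical LR(0) collection (I0 = CLOSURE({[B' → . B]}), then GOTO on every symbol after a dot until no new states appear). It has 22 states:
  I0: { [B → . ( B], [B → . x num X], [B' → . B] }  — shift
  I1: { [B → ( . B], [B → . ( B], [B → . x num X] }  — shift
  I2: { [B' → B .] }  — accept
  I3: { [B → x . num X] }  — shift
  I4: { [B → x num . X], [E → . y (], [F → . - -], [F → . E -], [X → . ( E y], [X → . F B -], [X → . y num x] }  — shift
  I5: { [E → . y (], [X → ( . E y] }  — shift
  I6: { [F → - . -] }  — shift
  I7: { [F → E . -] }  — shift
  I8: { [B → . ( B], [B → . x num X], [X → F . B -] }  — shift
  I9: { [B → x num X .] }  — reduce
  I10: { [E → y . (], [X → y . num x] }  — shift
  I11: { [E → y ( .] }  — reduce
  I12: { [X → y num . x] }  — shift
  I13: { [X → y num x .] }  — reduce
  I14: { [X → F B . -] }  — shift
  I15: { [X → F B - .] }  — reduce
  I16: { [F → E - .] }  — reduce
  I17: { [F → - - .] }  — reduce
  I18: { [X → ( E . y] }  — shift
  I19: { [E → y . (] }  — shift
  I20: { [X → ( E y .] }  — reduce
  I21: { [B → ( B .] }  — reduce

Every state is either a pure shift/goto state or contains exactly one complete item and nothing to shift — no conflicts. The grammar is LR(0).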